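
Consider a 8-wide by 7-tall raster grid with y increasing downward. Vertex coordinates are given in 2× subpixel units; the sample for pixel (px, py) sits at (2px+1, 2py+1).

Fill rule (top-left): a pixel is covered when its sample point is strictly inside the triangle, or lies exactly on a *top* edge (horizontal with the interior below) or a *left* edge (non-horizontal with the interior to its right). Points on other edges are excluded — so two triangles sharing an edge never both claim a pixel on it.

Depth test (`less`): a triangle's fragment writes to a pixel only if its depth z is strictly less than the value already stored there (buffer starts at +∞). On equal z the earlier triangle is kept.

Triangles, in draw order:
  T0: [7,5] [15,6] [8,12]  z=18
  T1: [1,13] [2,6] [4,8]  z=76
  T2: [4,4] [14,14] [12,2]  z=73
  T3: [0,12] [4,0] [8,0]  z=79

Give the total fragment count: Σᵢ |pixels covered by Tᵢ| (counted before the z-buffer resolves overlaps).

T0:
  2·area = 55
  edge (7, 5)→(15, 6): d=(8,1) right/bottom  bias=-1
  edge (15, 6)→(8, 12): d=(-7,6) right/bottom  bias=-1
  edge (8, 12)→(7, 5): d=(-1,-7) top-left  bias=+0
    (3,2)@(7, 5): e=[0,55,0] → ·  [on edge]
    (4,3)@(9, 7): e=[14,29,12] → █
    (5,3)@(11, 7): e=[12,17,26] → █
    (6,3)@(13, 7): e=[10,5,40] → █
    (7,3)@(15, 7): e=[8,-7,54] → ·
    (4,4)@(9, 9): e=[30,15,10] → █
    (6,4)@(13, 9): e=[26,-9,38] → ·
    (4,5)@(9, 11): e=[46,1,8] → █
    (5,5)@(11, 11): e=[44,-11,22] → ·
    (4,6)@(9, 13): e=[62,-13,6] → ·
  covered (6 px):
    · · · · · · · ·
    · · · · · · · ·
    · · · · · · · ·
    · · · · █ █ █ ·
    · · · · █ █ · ·
    · · · · █ · · ·
    · · · · · · · ·
T1:
  2·area = 16
  edge (1, 13)→(2, 6): d=(1,-7) top-left  bias=+0
  edge (2, 6)→(4, 8): d=(2,2) right/bottom  bias=-1
  edge (4, 8)→(1, 13): d=(-3,5) right/bottom  bias=-1
    (3,1)@(7, 3): e=[32,-16,0] → ·  [on edge]
    (0,2)@(1, 5): e=[-8,0,24] → ·  [on edge]
    (1,3)@(3, 7): e=[8,0,8] → ·  [on edge]
    (1,4)@(3, 9): e=[10,4,2] → █
    (2,4)@(5, 9): e=[24,0,-8] → ·  [on edge]
    (1,5)@(3, 11): e=[12,8,-4] → ·
    (3,5)@(7, 11): e=[40,0,-24] → ·  [on edge]
    (0,6)@(1, 13): e=[0,16,0] → ·  [on edge]
    (4,6)@(9, 13): e=[56,0,-40] → ·  [on edge]
  covered (1 px):
    · · · · · · · ·
    · · · · · · · ·
    · · · · · · · ·
    · · · · · · · ·
    · █ · · · · · ·
    · · · · · · · ·
    · · · · · · · ·
T2:
  2·area = 100  (B↔C swapped to make it positive)
  edge (4, 4)→(12, 2): d=(8,-2) top-left  bias=+0
  edge (12, 2)→(14, 14): d=(2,12) right/bottom  bias=-1
  edge (14, 14)→(4, 4): d=(-10,-10) top-left  bias=+0
    (0,0)@(1, 1): e=[-30,130,0] → ·  [on edge]
    (1,1)@(3, 3): e=[-10,110,0] → ·  [on edge]
    (4,1)@(9, 3): e=[2,38,60] → █
    (5,1)@(11, 3): e=[6,14,80] → █
    (6,1)@(13, 3): e=[10,-10,100] → ·
    (2,2)@(5, 5): e=[10,90,0] → █  [on edge]
    (3,2)@(7, 5): e=[14,66,20] → █
    (6,2)@(13, 5): e=[26,-6,80] → ·
    (2,3)@(5, 7): e=[26,94,-20] → ·
    (3,3)@(7, 7): e=[30,70,0] → █  [on edge]
    (6,3)@(13, 7): e=[42,-2,60] → ·
    (3,4)@(7, 9): e=[46,74,-20] → ·
    (4,4)@(9, 9): e=[50,50,0] → █  [on edge]
    (5,5)@(11, 11): e=[70,30,0] → █  [on edge]
    (6,6)@(13, 13): e=[90,10,0] → █  [on edge]
  covered (15 px):
    · · · · · · · ·
    · · · · █ █ · ·
    · · █ █ █ █ · ·
    · · · █ █ █ · ·
    · · · · █ █ █ ·
    · · · · · █ █ ·
    · · · · · · █ ·
T3:
  2·area = 48
  edge (0, 12)→(4, 0): d=(4,-12) top-left  bias=+0
  edge (4, 0)→(8, 0): d=(4,0) top-left  bias=+0
  edge (8, 0)→(0, 12): d=(-8,12) right/bottom  bias=-1
    (2,0)@(5, 1): e=[16,4,28] → █
    (3,0)@(7, 1): e=[40,4,4] → █
    (4,0)@(9, 1): e=[64,4,-20] → ·
    (1,1)@(3, 3): e=[0,12,36] → █  [on edge]
    (3,1)@(7, 3): e=[48,12,-12] → ·
    (1,2)@(3, 5): e=[8,20,20] → █
    (2,2)@(5, 5): e=[32,20,-4] → ·
    (1,3)@(3, 7): e=[16,28,4] → █
    (2,3)@(5, 7): e=[40,28,-20] → ·
    (0,4)@(1, 9): e=[0,36,12] → █  [on edge]
    (1,4)@(3, 9): e=[24,36,-12] → ·
    (0,5)@(1, 11): e=[8,44,-4] → ·
  covered (7 px):
    · · █ █ · · · ·
    · █ █ · · · · ·
    · █ · · · · · ·
    · █ · · · · · ·
    █ · · · · · · ·
    · · · · · · · ·
    · · · · · · · ·

Result: 29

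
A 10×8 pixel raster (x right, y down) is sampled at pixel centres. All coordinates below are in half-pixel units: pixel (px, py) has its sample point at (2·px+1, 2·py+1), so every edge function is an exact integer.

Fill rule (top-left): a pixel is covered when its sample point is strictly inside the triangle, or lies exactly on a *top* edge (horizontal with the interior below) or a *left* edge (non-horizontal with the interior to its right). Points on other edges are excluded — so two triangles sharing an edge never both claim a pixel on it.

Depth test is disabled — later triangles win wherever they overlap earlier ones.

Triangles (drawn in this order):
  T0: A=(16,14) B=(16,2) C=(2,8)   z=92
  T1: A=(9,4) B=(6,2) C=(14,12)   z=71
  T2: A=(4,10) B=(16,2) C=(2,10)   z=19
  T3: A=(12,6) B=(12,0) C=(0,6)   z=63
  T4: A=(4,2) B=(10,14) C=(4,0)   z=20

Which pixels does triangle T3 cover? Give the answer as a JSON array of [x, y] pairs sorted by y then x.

T0:
  2·area = 168  (B↔C swapped to make it positive)
  edge (16, 14)→(2, 8): d=(-14,-6) top-left  bias=+0
  edge (2, 8)→(16, 2): d=(14,-6) top-left  bias=+0
  edge (16, 2)→(16, 14): d=(0,12) right/bottom  bias=-1
    (7,1)@(15, 3): e=[148,8,12] → #
    (8,1)@(17, 3): e=[160,20,-12] → ·
    (4,2)@(9, 5): e=[84,0,84] → #  [on edge]
    (5,2)@(11, 5): e=[96,12,60] → #
    (6,2)@(13, 5): e=[108,24,36] → #
    (8,2)@(17, 5): e=[132,48,-12] → ·
    (2,3)@(5, 7): e=[32,4,132] → #
    (3,3)@(7, 7): e=[44,16,108] → #
    (8,3)@(17, 7): e=[104,76,-12] → ·
    (2,4)@(5, 9): e=[4,32,132] → #
    (8,4)@(17, 9): e=[76,104,-12] → ·
    (2,5)@(5, 11): e=[-24,60,132] → ·
    (4,5)@(9, 11): e=[0,84,84] → #  [on edge]
  covered (22 px):
    · · · · · · · · · ·
    · · · · · · · # · ·
    · · · · # # # # · ·
    · · # # # # # # · ·
    · · # # # # # # · ·
    · · · · # # # # · ·
    · · · · · · · # · ·
    · · · · · · · · · ·
T1:
  2·area = 14  (B↔C swapped to make it positive)
  edge (9, 4)→(14, 12): d=(5,8) right/bottom  bias=-1
  edge (14, 12)→(6, 2): d=(-8,-10) top-left  bias=+0
  edge (6, 2)→(9, 4): d=(3,2) right/bottom  bias=-1
    (3,1)@(7, 3): e=[11,2,1] → #
    (4,1)@(9, 3): e=[-5,22,-3] → ·
    (3,2)@(7, 5): e=[21,-14,7] → ·
    (4,2)@(9, 5): e=[5,6,3] → #
    (5,2)@(11, 5): e=[-11,26,-1] → ·
    (4,3)@(9, 7): e=[15,-10,9] → ·
  covered (2 px):
    · · · · · · · · · ·
    · · · # · · · · · ·
    · · · · # · · · · ·
    · · · · · · · · · ·
    · · · · · · · · · ·
    · · · · · · · · · ·
    · · · · · · · · · ·
    · · · · · · · · · ·
T2:
  2·area = 16  (B↔C swapped to make it positive)
  edge (4, 10)→(2, 10): d=(-2,0) right/bottom  bias=-1
  edge (2, 10)→(16, 2): d=(14,-8) top-left  bias=+0
  edge (16, 2)→(4, 10): d=(-12,8) right/bottom  bias=-1
    (5,2)@(11, 5): e=[10,2,4] → #
    (6,2)@(13, 5): e=[10,18,-12] → ·
    (5,3)@(11, 7): e=[6,30,-20] → ·
    (2,4)@(5, 9): e=[2,10,4] → #
    (3,4)@(7, 9): e=[2,26,-12] → ·
    (2,5)@(5, 11): e=[-2,38,-20] → ·
  covered (2 px):
    · · · · · · · · · ·
    · · · · · · · · · ·
    · · · · · # · · · ·
    · · · · · · · · · ·
    · · # · · · · · · ·
    · · · · · · · · · ·
    · · · · · · · · · ·
    · · · · · · · · · ·
T3:
  2·area = 72  (B↔C swapped to make it positive)
  edge (12, 6)→(0, 6): d=(-12,0) right/bottom  bias=-1
  edge (0, 6)→(12, 0): d=(12,-6) top-left  bias=+0
  edge (12, 0)→(12, 6): d=(0,6) right/bottom  bias=-1
    (5,0)@(11, 1): e=[60,6,6] → #
    (6,0)@(13, 1): e=[60,18,-6] → ·
    (3,1)@(7, 3): e=[36,6,30] → #
    (4,1)@(9, 3): e=[36,18,18] → #
    (6,1)@(13, 3): e=[36,42,-6] → ·
    (1,2)@(3, 5): e=[12,6,54] → #
    (2,2)@(5, 5): e=[12,18,42] → #
    (6,2)@(13, 5): e=[12,66,-6] → ·
    (1,3)@(3, 7): e=[-12,30,54] → ·
    (2,3)@(5, 7): e=[-12,42,42] → ·
    (3,3)@(7, 7): e=[-12,54,30] → ·
    (4,3)@(9, 7): e=[-12,66,18] → ·
  covered (9 px):
    · · · · · # · · · ·
    · · · # # # · · · ·
    · # # # # # · · · ·
    · · · · · · · · · ·
    · · · · · · · · · ·
    · · · · · · · · · ·
    · · · · · · · · · ·
    · · · · · · · · · ·
T4:
  2·area = 12  (B↔C swapped to make it positive)
  edge (4, 2)→(4, 0): d=(0,-2) top-left  bias=+0
  edge (4, 0)→(10, 14): d=(6,14) right/bottom  bias=-1
  edge (10, 14)→(4, 2): d=(-6,-12) top-left  bias=+0
    (2,1)@(5, 3): e=[2,4,6] → #
    (3,1)@(7, 3): e=[6,-24,30] → ·
    (2,2)@(5, 5): e=[2,16,-6] → ·
    (3,3)@(7, 7): e=[6,0,6] → ·  [on edge]
  covered (1 px):
    · · · · · · · · · ·
    · · # · · · · · · ·
    · · · · · · · · · ·
    · · · · · · · · · ·
    · · · · · · · · · ·
    · · · · · · · · · ·
    · · · · · · · · · ·
    · · · · · · · · · ·

Result: [[5,0],[3,1],[4,1],[5,1],[1,2],[2,2],[3,2],[4,2],[5,2]]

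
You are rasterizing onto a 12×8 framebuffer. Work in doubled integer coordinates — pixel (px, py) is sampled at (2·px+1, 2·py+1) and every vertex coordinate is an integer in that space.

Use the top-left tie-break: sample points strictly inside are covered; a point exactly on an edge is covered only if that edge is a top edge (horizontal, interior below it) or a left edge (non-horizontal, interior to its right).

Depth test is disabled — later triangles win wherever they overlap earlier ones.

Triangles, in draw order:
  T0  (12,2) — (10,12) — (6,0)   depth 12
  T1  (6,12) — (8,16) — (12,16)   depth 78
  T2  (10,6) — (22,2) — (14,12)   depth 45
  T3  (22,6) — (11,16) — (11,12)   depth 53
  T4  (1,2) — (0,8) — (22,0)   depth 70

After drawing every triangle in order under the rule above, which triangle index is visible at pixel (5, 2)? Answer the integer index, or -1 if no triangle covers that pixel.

T0:
  2·area = 64
  edge (12, 2)→(10, 12): d=(-2,10) right/bottom  bias=-1
  edge (10, 12)→(6, 0): d=(-4,-12) top-left  bias=+0
  edge (6, 0)→(12, 2): d=(6,2) right/bottom  bias=-1
    (3,0)@(7, 1): e=[52,8,4] → █
    (4,0)@(9, 1): e=[32,32,0] → ·  [on edge]
    (3,1)@(7, 3): e=[48,0,16] → █  [on edge]
    (4,1)@(9, 3): e=[28,24,12] → █
    (5,1)@(11, 3): e=[8,48,8] → █
    (6,1)@(13, 3): e=[-12,72,4] → ·
    (7,1)@(15, 3): e=[-32,96,0] → ·  [on edge]
    (3,2)@(7, 5): e=[44,-8,28] → ·
    (4,2)@(9, 5): e=[24,16,24] → █
    (6,2)@(13, 5): e=[-16,64,16] → ·
    (10,2)@(21, 5): e=[-96,160,0] → ·  [on edge]
    (4,3)@(9, 7): e=[20,8,36] → █
    (5,3)@(11, 7): e=[0,32,32] → ·  [on edge]
    (4,4)@(9, 9): e=[16,0,48] → █  [on edge]
    (5,7)@(11, 15): e=[-16,0,80] → ·  [on edge]
  covered (8 px):
    · · · █ · · · · · · · ·
    · · · █ █ █ · · · · · ·
    · · · · █ █ · · · · · ·
    · · · · █ · · · · · · ·
    · · · · █ · · · · · · ·
    · · · · · · · · · · · ·
    · · · · · · · · · · · ·
    · · · · · · · · · · · ·
T1:
  2·area = 16  (B↔C swapped to make it positive)
  edge (6, 12)→(12, 16): d=(6,4) right/bottom  bias=-1
  edge (12, 16)→(8, 16): d=(-4,0) right/bottom  bias=-1
  edge (8, 16)→(6, 12): d=(-2,-4) top-left  bias=+0
    (3,6)@(7, 13): e=[2,12,2] → █
    (4,6)@(9, 13): e=[-6,12,10] → ·
    (3,7)@(7, 15): e=[14,4,-2] → ·
    (4,7)@(9, 15): e=[6,4,6] → █
    (5,7)@(11, 15): e=[-2,4,14] → ·
  covered (2 px):
    · · · · · · · · · · · ·
    · · · · · · · · · · · ·
    · · · · · · · · · · · ·
    · · · · · · · · · · · ·
    · · · · · · · · · · · ·
    · · · · · · · · · · · ·
    · · · █ · · · · · · · ·
    · · · · █ · · · · · · ·
T2:
  2·area = 88
  edge (10, 6)→(22, 2): d=(12,-4) top-left  bias=+0
  edge (22, 2)→(14, 12): d=(-8,10) right/bottom  bias=-1
  edge (14, 12)→(10, 6): d=(-4,-6) top-left  bias=+0
    (9,1)@(19, 3): e=[0,22,66] → █  [on edge]
    (10,1)@(21, 3): e=[8,2,78] → █
    (11,1)@(23, 3): e=[16,-18,90] → ·
    (6,2)@(13, 5): e=[0,66,22] → █  [on edge]
    (7,2)@(15, 5): e=[8,46,34] → █
    (8,2)@(17, 5): e=[16,26,46] → █
    (10,2)@(21, 5): e=[32,-14,70] → ·
    (3,3)@(7, 7): e=[0,110,-22] → ·  [on edge]
    (5,3)@(11, 7): e=[16,70,2] → █
    (9,3)@(19, 7): e=[48,-10,50] → ·
    (0,4)@(1, 9): e=[0,154,-66] → ·  [on edge]
    (5,4)@(11, 9): e=[40,54,-6] → ·
  covered (12 px):
    · · · · · · · · · · · ·
    · · · · · · · · · █ █ ·
    · · · · · · █ █ █ █ · ·
    · · · · · █ █ █ █ · · ·
    · · · · · · █ █ · · · ·
    · · · · · · · · · · · ·
    · · · · · · · · · · · ·
    · · · · · · · · · · · ·
T3:
  2·area = 44
  edge (22, 6)→(11, 16): d=(-11,10) right/bottom  bias=-1
  edge (11, 16)→(11, 12): d=(0,-4) top-left  bias=+0
  edge (11, 12)→(22, 6): d=(11,-6) top-left  bias=+0
    (5,0)@(11, 1): e=[165,0,-121] → ·  [on edge]
    (5,1)@(11, 3): e=[143,0,-99] → ·  [on edge]
    (5,2)@(11, 5): e=[121,0,-77] → ·  [on edge]
    (5,3)@(11, 7): e=[99,0,-55] → ·  [on edge]
    (5,4)@(11, 9): e=[77,0,-33] → ·  [on edge]
    (8,4)@(17, 9): e=[17,24,3] → █
    (9,4)@(19, 9): e=[-3,32,15] → ·
    (5,5)@(11, 11): e=[55,0,-11] → ·  [on edge]
    (6,5)@(13, 11): e=[35,8,1] → █
    (7,5)@(15, 11): e=[15,16,13] → █
    (8,5)@(17, 11): e=[-5,24,25] → ·
    (5,6)@(11, 13): e=[33,0,11] → █  [on edge]
    (5,7)@(11, 15): e=[11,0,33] → █  [on edge]
  covered (6 px):
    · · · · · · · · · · · ·
    · · · · · · · · · · · ·
    · · · · · · · · · · · ·
    · · · · · · · · · · · ·
    · · · · · · · · █ · · ·
    · · · · · · █ █ · · · ·
    · · · · · █ █ · · · · ·
    · · · · · █ · · · · · ·
T4:
  2·area = 124  (B↔C swapped to make it positive)
  edge (1, 2)→(22, 0): d=(21,-2) top-left  bias=+0
  edge (22, 0)→(0, 8): d=(-22,8) right/bottom  bias=-1
  edge (0, 8)→(1, 2): d=(1,-6) top-left  bias=+0
    (6,0)@(13, 1): e=[3,50,71] → █
    (7,0)@(15, 1): e=[7,34,83] → █
    (8,0)@(17, 1): e=[11,18,95] → █
    (9,0)@(19, 1): e=[15,2,107] → █
    (10,0)@(21, 1): e=[19,-14,119] → ·
    (0,1)@(1, 3): e=[21,102,1] → █
    (1,1)@(3, 3): e=[25,86,13] → █
    (2,1)@(5, 3): e=[29,70,25] → █
    (3,1)@(7, 3): e=[33,54,37] → █
    (4,1)@(9, 3): e=[37,38,49] → █
    (5,1)@(11, 3): e=[41,22,61] → █
    (7,1)@(15, 3): e=[49,-10,85] → ·
  covered (16 px):
    · · · · · · █ █ █ █ · ·
    █ █ █ █ █ █ █ · · · · ·
    █ █ █ █ · · · · · · · ·
    █ · · · · · · · · · · ·
    · · · · · · · · · · · ·
    · · · · · · · · · · · ·
    · · · · · · · · · · · ·
    · · · · · · · · · · · ·

Z-buffer (winner per pixel, '.' = empty):
  . . . 0 . . 4 4 4 4 . .
  4 4 4 4 4 4 4 . . 2 2 .
  4 4 4 4 0 0 2 2 2 2 . .
  4 . . . 0 2 2 2 2 . . .
  . . . . 0 . 2 2 3 . . .
  . . . . . . 3 3 . . . .
  . . . 1 . 3 3 . . . . .
  . . . . 1 3 . . . . . .

Result: 0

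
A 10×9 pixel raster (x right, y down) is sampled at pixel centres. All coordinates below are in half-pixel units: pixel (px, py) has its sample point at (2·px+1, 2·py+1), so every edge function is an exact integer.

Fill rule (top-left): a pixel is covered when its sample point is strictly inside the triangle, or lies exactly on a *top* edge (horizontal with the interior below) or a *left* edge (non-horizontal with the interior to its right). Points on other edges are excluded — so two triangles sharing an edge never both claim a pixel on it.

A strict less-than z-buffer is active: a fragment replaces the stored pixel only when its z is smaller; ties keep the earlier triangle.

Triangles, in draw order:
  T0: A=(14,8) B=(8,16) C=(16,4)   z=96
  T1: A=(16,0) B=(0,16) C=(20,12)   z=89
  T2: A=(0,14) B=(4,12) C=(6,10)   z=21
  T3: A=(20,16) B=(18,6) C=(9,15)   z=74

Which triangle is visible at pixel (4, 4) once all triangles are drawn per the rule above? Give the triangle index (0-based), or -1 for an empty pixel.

T0:
  2·area = 8
  edge (14, 8)→(8, 16): d=(-6,8) right/bottom  bias=-1
  edge (8, 16)→(16, 4): d=(8,-12) top-left  bias=+0
  edge (16, 4)→(14, 8): d=(-2,4) right/bottom  bias=-1
    (6,4)@(13, 9): e=[2,4,2] → █
    (7,4)@(15, 9): e=[-14,28,-6] → ·
    (6,5)@(13, 11): e=[-10,20,-2] → ·
  covered (1 px):
    · · · · · · · · · ·
    · · · · · · · · · ·
    · · · · · · · · · ·
    · · · · · · · · · ·
    · · · · · · █ · · ·
    · · · · · · · · · ·
    · · · · · · · · · ·
    · · · · · · · · · ·
    · · · · · · · · · ·
T1:
  2·area = 256  (B↔C swapped to make it positive)
  edge (16, 0)→(20, 12): d=(4,12) right/bottom  bias=-1
  edge (20, 12)→(0, 16): d=(-20,4) right/bottom  bias=-1
  edge (0, 16)→(16, 0): d=(16,-16) top-left  bias=+0
    (7,0)@(15, 1): e=[16,240,0] → █  [on edge]
    (8,0)@(17, 1): e=[-8,232,32] → ·
    (6,1)@(13, 3): e=[48,208,0] → █  [on edge]
    (8,1)@(17, 3): e=[0,192,64] → ·  [on edge]
    (5,2)@(11, 5): e=[80,176,0] → █  [on edge]
    (8,2)@(17, 5): e=[8,152,96] → █
    (9,2)@(19, 5): e=[-16,144,128] → ·
    (4,3)@(9, 7): e=[112,144,0] → █  [on edge]
    (9,3)@(19, 7): e=[-8,104,160] → ·
    (3,4)@(7, 9): e=[144,112,0] → █  [on edge]
    (9,4)@(19, 9): e=[0,64,192] → ·  [on edge]
    (2,5)@(5, 11): e=[176,80,0] → █  [on edge]
    (1,6)@(3, 13): e=[208,48,0] → █  [on edge]
    (7,6)@(15, 13): e=[64,0,192] → ·  [on edge]
    (0,7)@(1, 15): e=[240,16,0] → █  [on edge]
    (2,7)@(5, 15): e=[192,0,64] → ·  [on edge]
  covered (34 px):
    · · · · · · · █ · ·
    · · · · · · █ █ · ·
    · · · · · █ █ █ █ ·
    · · · · █ █ █ █ █ ·
    · · · █ █ █ █ █ █ ·
    · · █ █ █ █ █ █ █ █
    · █ █ █ █ █ █ · · ·
    █ █ · · · · · · · ·
    · · · · · · · · · ·
T2:
  2·area = 4  (B↔C swapped to make it positive)
  edge (0, 14)→(6, 10): d=(6,-4) top-left  bias=+0
  edge (6, 10)→(4, 12): d=(-2,2) right/bottom  bias=-1
  edge (4, 12)→(0, 14): d=(-4,2) right/bottom  bias=-1
    (7,0)@(15, 1): e=[-18,0,22] → ·  [on edge]
    (6,1)@(13, 3): e=[-14,0,18] → ·  [on edge]
    (5,2)@(11, 5): e=[-10,0,14] → ·  [on edge]
    (4,3)@(9, 7): e=[-6,0,10] → ·  [on edge]
    (3,4)@(7, 9): e=[-2,0,6] → ·  [on edge]
    (2,5)@(5, 11): e=[2,0,2] → ·  [on edge]
    (1,6)@(3, 13): e=[6,0,-2] → ·  [on edge]
    (0,7)@(1, 15): e=[10,0,-6] → ·  [on edge]
  covered (0 px):
    · · · · · · · · · ·
    · · · · · · · · · ·
    · · · · · · · · · ·
    · · · · · · · · · ·
    · · · · · · · · · ·
    · · · · · · · · · ·
    · · · · · · · · · ·
    · · · · · · · · · ·
    · · · · · · · · · ·
T3:
  2·area = 108  (B↔C swapped to make it positive)
  edge (20, 16)→(9, 15): d=(-11,-1) top-left  bias=+0
  edge (9, 15)→(18, 6): d=(9,-9) top-left  bias=+0
  edge (18, 6)→(20, 16): d=(2,10) right/bottom  bias=-1
    (8,0)@(17, 1): e=[162,-54,0] → ·  [on edge]
    (9,2)@(19, 5): e=[120,0,-12] → ·  [on edge]
    (8,3)@(17, 7): e=[96,0,12] → █  [on edge]
    (9,3)@(19, 7): e=[98,18,-8] → ·
    (7,4)@(15, 9): e=[72,0,36] → █  [on edge]
    (9,4)@(19, 9): e=[76,36,-4] → ·
    (6,5)@(13, 11): e=[48,0,60] → █  [on edge]
    (9,5)@(19, 11): e=[54,54,0] → ·  [on edge]
    (5,6)@(11, 13): e=[24,0,84] → █  [on edge]
    (9,6)@(19, 13): e=[32,72,4] → █
    (4,7)@(9, 15): e=[0,0,108] → █  [on edge]
    (3,8)@(7, 17): e=[-24,0,132] → ·  [on edge]
  covered (17 px):
    · · · · · · · · · ·
    · · · · · · · · · ·
    · · · · · · · · · ·
    · · · · · · · · █ ·
    · · · · · · · █ █ ·
    · · · · · · █ █ █ ·
    · · · · · █ █ █ █ █
    · · · · █ █ █ █ █ █
    · · · · · · · · · ·

Z-buffer (winner per pixel, '.' = empty):
  . . . . . . . 1 . .
  . . . . . . 1 1 . .
  . . . . . 1 1 1 1 .
  . . . . 1 1 1 1 3 .
  . . . 1 1 1 1 3 3 .
  . . 1 1 1 1 3 3 3 1
  . 1 1 1 1 3 3 3 3 3
  1 1 . . 3 3 3 3 3 3
  . . . . . . . . . .

Result: 1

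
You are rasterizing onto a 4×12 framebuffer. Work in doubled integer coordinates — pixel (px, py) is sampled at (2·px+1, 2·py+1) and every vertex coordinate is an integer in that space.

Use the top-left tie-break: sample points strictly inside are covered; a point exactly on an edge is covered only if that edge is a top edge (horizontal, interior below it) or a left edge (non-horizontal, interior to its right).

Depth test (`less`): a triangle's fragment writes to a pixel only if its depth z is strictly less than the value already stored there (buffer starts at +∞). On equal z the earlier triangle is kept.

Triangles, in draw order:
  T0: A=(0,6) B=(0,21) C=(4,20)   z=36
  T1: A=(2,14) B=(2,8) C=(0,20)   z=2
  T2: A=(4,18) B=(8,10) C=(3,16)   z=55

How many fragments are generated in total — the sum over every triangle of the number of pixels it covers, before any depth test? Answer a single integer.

T0:
  2·area = 60  (B↔C swapped to make it positive)
  edge (0, 6)→(4, 20): d=(4,14) right/bottom  bias=-1
  edge (4, 20)→(0, 21): d=(-4,1) right/bottom  bias=-1
  edge (0, 21)→(0, 6): d=(0,-15) top-left  bias=+0
    (0,5)@(1, 11): e=[6,39,15] → #
    (1,5)@(3, 11): e=[-22,37,45] → ·
    (0,6)@(1, 13): e=[14,31,15] → #
    (1,6)@(3, 13): e=[-14,29,45] → ·
    (0,7)@(1, 15): e=[22,23,15] → #
    (1,7)@(3, 15): e=[-6,21,45] → ·
    (0,8)@(1, 17): e=[30,15,15] → #
    (1,8)@(3, 17): e=[2,13,45] → #
    (2,8)@(5, 17): e=[-26,11,75] → ·
    (0,9)@(1, 19): e=[38,7,15] → #
    (2,9)@(5, 19): e=[-18,3,75] → ·
    (0,10)@(1, 21): e=[46,-1,15] → ·
  covered (7 px):
    · · · ·
    · · · ·
    · · · ·
    · · · ·
    · · · ·
    # · · ·
    # · · ·
    # · · ·
    # # · ·
    # # · ·
    · · · ·
    · · · ·
T1:
  2·area = 12  (B↔C swapped to make it positive)
  edge (2, 14)→(0, 20): d=(-2,6) right/bottom  bias=-1
  edge (0, 20)→(2, 8): d=(2,-12) top-left  bias=+0
  edge (2, 8)→(2, 14): d=(0,6) right/bottom  bias=-1
    (2,2)@(5, 5): e=[0,30,-18] → ·  [on edge]
    (1,5)@(3, 11): e=[0,18,-6] → ·  [on edge]
    (0,7)@(1, 15): e=[4,2,6] → #
    (1,7)@(3, 15): e=[-8,26,-6] → ·
    (0,8)@(1, 17): e=[0,6,6] → ·  [on edge]
  covered (1 px):
    · · · ·
    · · · ·
    · · · ·
    · · · ·
    · · · ·
    · · · ·
    · · · ·
    # · · ·
    · · · ·
    · · · ·
    · · · ·
    · · · ·
T2:
  2·area = 16  (B↔C swapped to make it positive)
  edge (4, 18)→(3, 16): d=(-1,-2) top-left  bias=+0
  edge (3, 16)→(8, 10): d=(5,-6) top-left  bias=+0
  edge (8, 10)→(4, 18): d=(-4,8) right/bottom  bias=-1
    (2,7)@(5, 15): e=[5,7,4] → #
    (3,7)@(7, 15): e=[9,19,-12] → ·
    (2,8)@(5, 17): e=[3,17,-4] → ·
  covered (1 px):
    · · · ·
    · · · ·
    · · · ·
    · · · ·
    · · · ·
    · · · ·
    · · · ·
    · · # ·
    · · · ·
    · · · ·
    · · · ·
    · · · ·

Answer: 9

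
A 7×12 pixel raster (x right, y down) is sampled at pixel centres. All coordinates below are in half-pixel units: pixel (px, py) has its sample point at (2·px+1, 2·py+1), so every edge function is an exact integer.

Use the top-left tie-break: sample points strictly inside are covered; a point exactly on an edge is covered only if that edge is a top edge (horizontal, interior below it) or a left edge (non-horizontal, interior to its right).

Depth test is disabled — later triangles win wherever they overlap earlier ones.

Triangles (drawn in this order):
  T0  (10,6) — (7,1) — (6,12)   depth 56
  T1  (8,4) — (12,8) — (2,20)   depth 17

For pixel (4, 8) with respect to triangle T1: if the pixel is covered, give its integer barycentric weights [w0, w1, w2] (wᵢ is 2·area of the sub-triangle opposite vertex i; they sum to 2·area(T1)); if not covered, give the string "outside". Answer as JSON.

T0:
  2·area = 38  (B↔C swapped to make it positive)
  edge (10, 6)→(6, 12): d=(-4,6) right/bottom  bias=-1
  edge (6, 12)→(7, 1): d=(1,-11) top-left  bias=+0
  edge (7, 1)→(10, 6): d=(3,5) right/bottom  bias=-1
    (3,0)@(7, 1): e=[38,0,0] → ·  [on edge]
    (3,1)@(7, 3): e=[30,2,6] → █
    (4,1)@(9, 3): e=[18,24,-4] → ·
    (3,2)@(7, 5): e=[22,4,12] → █
    (4,2)@(9, 5): e=[10,26,2] → █
    (5,2)@(11, 5): e=[-2,48,-8] → ·
    (3,3)@(7, 7): e=[14,6,18] → █
    (5,3)@(11, 7): e=[-10,50,-2] → ·
    (3,4)@(7, 9): e=[6,8,24] → █
    (4,4)@(9, 9): e=[-6,30,14] → ·
    (3,5)@(7, 11): e=[-2,10,30] → ·
    (6,5)@(13, 11): e=[-38,76,0] → ·  [on edge]
    (2,11)@(5, 23): e=[-38,0,76] → ·  [on edge]
  covered (6 px):
    · · · · · · ·
    · · · █ · · ·
    · · · █ █ · ·
    · · · █ █ · ·
    · · · █ · · ·
    · · · · · · ·
    · · · · · · ·
    · · · · · · ·
    · · · · · · ·
    · · · · · · ·
    · · · · · · ·
    · · · · · · ·
T1:
  2·area = 88
  edge (8, 4)→(12, 8): d=(4,4) right/bottom  bias=-1
  edge (12, 8)→(2, 20): d=(-10,12) right/bottom  bias=-1
  edge (2, 20)→(8, 4): d=(6,-16) top-left  bias=+0
    (2,0)@(5, 1): e=[0,154,-66] → ·  [on edge]
    (3,1)@(7, 3): e=[0,110,-22] → ·  [on edge]
    (4,2)@(9, 5): e=[0,66,22] → ·  [on edge]
    (3,3)@(7, 7): e=[16,70,2] → █
    (4,3)@(9, 7): e=[8,46,34] → █
    (5,3)@(11, 7): e=[0,22,66] → ·  [on edge]
    (3,4)@(7, 9): e=[24,50,14] → █
    (5,4)@(11, 9): e=[8,2,78] → █
    (6,4)@(13, 9): e=[0,-22,110] → ·  [on edge]
    (3,5)@(7, 11): e=[32,30,26] → █
    (5,5)@(11, 11): e=[16,-18,90] → ·
    (2,6)@(5, 13): e=[48,34,6] → █
  covered (10 px):
    · · · · · · ·
    · · · · · · ·
    · · · · · · ·
    · · · █ █ · ·
    · · · █ █ █ ·
    · · · █ █ · ·
    · · █ █ · · ·
    · · █ · · · ·
    · · · · · · ·
    · · · · · · ·
    · · · · · · ·
    · · · · · · ·

Answer: "outside"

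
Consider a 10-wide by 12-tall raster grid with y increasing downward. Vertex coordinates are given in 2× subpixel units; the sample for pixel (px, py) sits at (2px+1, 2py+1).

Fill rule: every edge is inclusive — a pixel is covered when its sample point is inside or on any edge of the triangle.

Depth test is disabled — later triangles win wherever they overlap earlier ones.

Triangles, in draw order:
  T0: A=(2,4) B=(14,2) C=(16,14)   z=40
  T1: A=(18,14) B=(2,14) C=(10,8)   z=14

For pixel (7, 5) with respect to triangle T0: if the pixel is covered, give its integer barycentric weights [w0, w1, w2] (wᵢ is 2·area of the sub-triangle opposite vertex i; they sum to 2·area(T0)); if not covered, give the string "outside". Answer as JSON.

T0:
  2·area = 148
  edge (2, 4)→(14, 2): d=(12,-2) inclusive
  edge (14, 2)→(16, 14): d=(2,12) inclusive
  edge (16, 14)→(2, 4): d=(-14,-10) inclusive
    (4,1)@(9, 3): e=[2,62,84] → X
    (5,1)@(11, 3): e=[6,38,104] → X
    (6,1)@(13, 3): e=[10,14,124] → X
    (7,1)@(15, 3): e=[14,-10,144] → .
    (2,2)@(5, 5): e=[18,114,16] → X
    (3,2)@(7, 5): e=[22,90,36] → X
    (7,2)@(15, 5): e=[38,-6,116] → .
    (2,3)@(5, 7): e=[42,118,-12] → .
    (3,3)@(7, 7): e=[46,94,8] → X
    (7,3)@(15, 7): e=[62,-2,88] → .
    (3,4)@(7, 9): e=[70,98,-20] → .
    (4,4)@(9, 9): e=[74,74,0] → X  [on edge]
  covered (19 px):
    . . . . . . . . . .
    . . . . X X X . . .
    . . X X X X X . . .
    . . . X X X X . . .
    . . . . X X X X . .
    . . . . . . X X . .
    . . . . . . . X . .
    . . . . . . . . . .
    . . . . . . . . . .
    . . . . . . . . . .
    . . . . . . . . . .
    . . . . . . . . . .
T1:
  2·area = 96
  edge (18, 14)→(2, 14): d=(-16,0) inclusive
  edge (2, 14)→(10, 8): d=(8,-6) inclusive
  edge (10, 8)→(18, 14): d=(8,6) inclusive
    (4,4)@(9, 9): e=[80,2,14] → X
    (5,4)@(11, 9): e=[80,14,2] → X
    (6,4)@(13, 9): e=[80,26,-10] → .
    (3,5)@(7, 11): e=[48,6,42] → X
    (6,5)@(13, 11): e=[48,42,6] → X
    (7,5)@(15, 11): e=[48,54,-6] → .
    (2,6)@(5, 13): e=[16,10,70] → X
    (7,6)@(15, 13): e=[16,70,10] → X
    (8,6)@(17, 13): e=[16,82,-2] → .
    (2,7)@(5, 15): e=[-16,26,86] → .
    (3,7)@(7, 15): e=[-16,38,74] → .
    (4,7)@(9, 15): e=[-16,50,62] → .
  covered (12 px):
    . . . . . . . . . .
    . . . . . . . . . .
    . . . . . . . . . .
    . . . . . . . . . .
    . . . . X X . . . .
    . . . X X X X . . .
    . . X X X X X X . .
    . . . . . . . . . .
    . . . . . . . . . .
    . . . . . . . . . .
    . . . . . . . . . .
    . . . . . . . . . .

Result: [6,32,110]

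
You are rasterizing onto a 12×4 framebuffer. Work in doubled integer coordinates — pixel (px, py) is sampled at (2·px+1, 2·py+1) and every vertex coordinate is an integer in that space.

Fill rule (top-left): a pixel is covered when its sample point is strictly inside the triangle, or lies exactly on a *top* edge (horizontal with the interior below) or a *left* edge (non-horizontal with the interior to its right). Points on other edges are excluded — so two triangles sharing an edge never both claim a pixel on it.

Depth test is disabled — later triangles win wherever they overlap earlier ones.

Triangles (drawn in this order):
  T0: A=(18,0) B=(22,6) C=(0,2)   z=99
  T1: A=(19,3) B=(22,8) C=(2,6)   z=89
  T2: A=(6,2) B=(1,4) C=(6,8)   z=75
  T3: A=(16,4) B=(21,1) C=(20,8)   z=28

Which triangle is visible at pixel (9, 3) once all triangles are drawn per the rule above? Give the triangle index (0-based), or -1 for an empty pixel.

T0:
  2·area = 116
  edge (18, 0)→(22, 6): d=(4,6) right/bottom  bias=-1
  edge (22, 6)→(0, 2): d=(-22,-4) top-left  bias=+0
  edge (0, 2)→(18, 0): d=(18,-2) top-left  bias=+0
    (4,0)@(9, 1): e=[58,58,0] → █  [on edge]
    (5,0)@(11, 1): e=[46,66,4] → █
    (6,0)@(13, 1): e=[34,74,8] → █
    (7,0)@(15, 1): e=[22,82,12] → █
    (8,0)@(17, 1): e=[10,90,16] → █
    (9,0)@(19, 1): e=[-2,98,20] → ·
    (3,1)@(7, 3): e=[78,6,32] → █
    (9,1)@(19, 3): e=[6,54,56] → █
    (10,1)@(21, 3): e=[-6,62,60] → ·
    (3,2)@(7, 5): e=[86,-38,68] → ·
    (4,2)@(9, 5): e=[74,-30,72] → ·
    (5,2)@(11, 5): e=[62,-22,76] → ·
  covered (15 px):
    · · · · █ █ █ █ █ · · ·
    · · · █ █ █ █ █ █ █ · ·
    · · · · · · · · █ █ █ ·
    · · · · · · · · · · · ·
T1:
  2·area = 94
  edge (19, 3)→(22, 8): d=(3,5) right/bottom  bias=-1
  edge (22, 8)→(2, 6): d=(-20,-2) top-left  bias=+0
  edge (2, 6)→(19, 3): d=(17,-3) top-left  bias=+0
    (9,1)@(19, 3): e=[0,94,0] → ·  [on edge]
    (4,2)@(9, 5): e=[56,34,4] → █
    (5,2)@(11, 5): e=[46,38,10] → █
    (6,2)@(13, 5): e=[36,42,16] → █
    (7,2)@(15, 5): e=[26,46,22] → █
    (8,2)@(17, 5): e=[16,50,28] → █
    (9,2)@(19, 5): e=[6,54,34] → █
    (10,2)@(21, 5): e=[-4,58,40] → ·
    (4,3)@(9, 7): e=[62,-6,38] → ·
    (5,3)@(11, 7): e=[52,-2,44] → ·
    (6,3)@(13, 7): e=[42,2,50] → █
    (10,3)@(21, 7): e=[2,18,74] → █
  covered (11 px):
    · · · · · · · · · · · ·
    · · · · · · · · · · · ·
    · · · · █ █ █ █ █ █ · ·
    · · · · · · █ █ █ █ █ ·
T2:
  2·area = 30  (B↔C swapped to make it positive)
  edge (6, 2)→(6, 8): d=(0,6) right/bottom  bias=-1
  edge (6, 8)→(1, 4): d=(-5,-4) top-left  bias=+0
  edge (1, 4)→(6, 2): d=(5,-2) top-left  bias=+0
    (2,1)@(5, 3): e=[6,21,3] → █
    (3,1)@(7, 3): e=[-6,29,7] → ·
    (1,2)@(3, 5): e=[18,3,9] → █
    (3,2)@(7, 5): e=[-6,19,17] → ·
    (1,3)@(3, 7): e=[18,-7,19] → ·
    (2,3)@(5, 7): e=[6,1,23] → █
    (3,3)@(7, 7): e=[-6,9,27] → ·
  covered (4 px):
    · · · · · · · · · · · ·
    · · █ · · · · · · · · ·
    · █ █ · · · · · · · · ·
    · · █ · · · · · · · · ·
T3:
  2·area = 32
  edge (16, 4)→(21, 1): d=(5,-3) top-left  bias=+0
  edge (21, 1)→(20, 8): d=(-1,7) right/bottom  bias=-1
  edge (20, 8)→(16, 4): d=(-4,-4) top-left  bias=+0
    (6,0)@(13, 1): e=[-24,56,0] → ·  [on edge]
    (10,0)@(21, 1): e=[0,0,32] → ·  [on edge]
    (7,1)@(15, 3): e=[-8,40,0] → ·  [on edge]
    (9,1)@(19, 3): e=[4,12,16] → █
    (10,1)@(21, 3): e=[10,-2,24] → ·
    (8,2)@(17, 5): e=[8,24,0] → █  [on edge]
    (10,2)@(21, 5): e=[20,-4,16] → ·
    (5,3)@(11, 7): e=[0,64,-32] → ·  [on edge]
    (8,3)@(17, 7): e=[18,22,-8] → ·
    (9,3)@(19, 7): e=[24,8,0] → █  [on edge]
    (10,3)@(21, 7): e=[30,-6,8] → ·
  covered (4 px):
    · · · · · · · · · · · ·
    · · · · · · · · · █ · ·
    · · · · · · · · █ █ · ·
    · · · · · · · · · █ · ·

Z-buffer (winner per pixel, '.' = empty):
  . . . . 0 0 0 0 0 . . .
  . . 2 0 0 0 0 0 0 3 . .
  . 2 2 . 1 1 1 1 3 3 0 .
  . . 2 . . . 1 1 1 3 1 .

Answer: 3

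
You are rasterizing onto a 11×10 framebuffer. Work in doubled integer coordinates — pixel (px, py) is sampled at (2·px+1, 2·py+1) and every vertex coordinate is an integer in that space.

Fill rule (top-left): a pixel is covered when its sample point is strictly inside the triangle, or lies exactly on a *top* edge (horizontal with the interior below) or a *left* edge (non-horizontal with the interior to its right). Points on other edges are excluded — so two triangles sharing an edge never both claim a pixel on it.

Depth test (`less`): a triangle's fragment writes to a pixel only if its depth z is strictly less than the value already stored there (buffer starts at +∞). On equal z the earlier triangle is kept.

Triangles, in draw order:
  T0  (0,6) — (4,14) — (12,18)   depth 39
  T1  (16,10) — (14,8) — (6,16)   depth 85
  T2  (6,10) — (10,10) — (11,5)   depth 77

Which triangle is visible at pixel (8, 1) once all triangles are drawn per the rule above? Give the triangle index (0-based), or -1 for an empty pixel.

T0:
  2·area = 48  (B↔C swapped to make it positive)
  edge (0, 6)→(12, 18): d=(12,12) right/bottom  bias=-1
  edge (12, 18)→(4, 14): d=(-8,-4) top-left  bias=+0
  edge (4, 14)→(0, 6): d=(-4,-8) top-left  bias=+0
    (0,3)@(1, 7): e=[0,44,4] → ·  [on edge]
    (1,4)@(3, 9): e=[0,36,12] → ·  [on edge]
    (1,5)@(3, 11): e=[24,20,4] → █
    (2,5)@(5, 11): e=[0,28,20] → ·  [on edge]
    (1,6)@(3, 13): e=[48,4,-4] → ·
    (2,6)@(5, 13): e=[24,12,12] → █
    (3,6)@(7, 13): e=[0,20,28] → ·  [on edge]
    (2,7)@(5, 15): e=[48,-4,4] → ·
    (3,7)@(7, 15): e=[24,4,20] → █
    (4,7)@(9, 15): e=[0,12,36] → ·  [on edge]
    (3,8)@(7, 17): e=[48,-12,12] → ·
    (5,8)@(11, 17): e=[0,4,44] → ·  [on edge]
    (6,9)@(13, 19): e=[0,-4,52] → ·  [on edge]
  covered (3 px):
    · · · · · · · · · · ·
    · · · · · · · · · · ·
    · · · · · · · · · · ·
    · · · · · · · · · · ·
    · · · · · · · · · · ·
    · █ · · · · · · · · ·
    · · █ · · · · · · · ·
    · · · █ · · · · · · ·
    · · · · · · · · · · ·
    · · · · · · · · · · ·
T1:
  2·area = 32  (B↔C swapped to make it positive)
  edge (16, 10)→(6, 16): d=(-10,6) right/bottom  bias=-1
  edge (6, 16)→(14, 8): d=(8,-8) top-left  bias=+0
  edge (14, 8)→(16, 10): d=(2,2) right/bottom  bias=-1
    (3,0)@(7, 1): e=[144,-112,0] → ·  [on edge]
    (10,0)@(21, 1): e=[60,0,-28] → ·  [on edge]
    (4,1)@(9, 3): e=[112,-80,0] → ·  [on edge]
    (9,1)@(19, 3): e=[52,0,-20] → ·  [on edge]
    (5,2)@(11, 5): e=[80,-48,0] → ·  [on edge]
    (8,2)@(17, 5): e=[44,0,-12] → ·  [on edge]
    (6,3)@(13, 7): e=[48,-16,0] → ·  [on edge]
    (7,3)@(15, 7): e=[36,0,-4] → ·  [on edge]
    (10,3)@(21, 7): e=[0,48,-16] → ·  [on edge]
    (6,4)@(13, 9): e=[28,0,4] → █  [on edge]
    (7,4)@(15, 9): e=[16,16,0] → ·  [on edge]
    (5,5)@(11, 11): e=[20,0,12] → █  [on edge]
    (8,5)@(17, 11): e=[-16,48,0] → ·  [on edge]
    (4,6)@(9, 13): e=[12,0,20] → █  [on edge]
    (5,6)@(11, 13): e=[0,16,16] → ·  [on edge]
    (9,6)@(19, 13): e=[-48,80,0] → ·  [on edge]
    (3,7)@(7, 15): e=[4,0,28] → █  [on edge]
    (10,7)@(21, 15): e=[-80,112,0] → ·  [on edge]
    (2,8)@(5, 17): e=[-4,0,36] → ·  [on edge]
    (0,9)@(1, 19): e=[0,-16,48] → ·  [on edge]
    (1,9)@(3, 19): e=[-12,0,44] → ·  [on edge]
  covered (5 px):
    · · · · · · · · · · ·
    · · · · · · · · · · ·
    · · · · · · · · · · ·
    · · · · · · · · · · ·
    · · · · · · █ · · · ·
    · · · · · █ █ · · · ·
    · · · · █ · · · · · ·
    · · · █ · · · · · · ·
    · · · · · · · · · · ·
    · · · · · · · · · · ·
T2:
  2·area = 20  (B↔C swapped to make it positive)
  edge (6, 10)→(11, 5): d=(5,-5) top-left  bias=+0
  edge (11, 5)→(10, 10): d=(-1,5) right/bottom  bias=-1
  edge (10, 10)→(6, 10): d=(-4,0) right/bottom  bias=-1
    (7,0)@(15, 1): e=[0,-16,36] → ·  [on edge]
    (6,1)@(13, 3): e=[0,-8,28] → ·  [on edge]
    (5,2)@(11, 5): e=[0,0,20] → ·  [on edge]
    (4,3)@(9, 7): e=[0,8,12] → █  [on edge]
    (5,3)@(11, 7): e=[10,-2,12] → ·
    (3,4)@(7, 9): e=[0,16,4] → █  [on edge]
    (5,4)@(11, 9): e=[20,-4,4] → ·
    (2,5)@(5, 11): e=[0,24,-4] → ·  [on edge]
    (3,5)@(7, 11): e=[10,14,-4] → ·
    (4,5)@(9, 11): e=[20,4,-4] → ·
    (1,6)@(3, 13): e=[0,32,-12] → ·  [on edge]
    (0,7)@(1, 15): e=[0,40,-20] → ·  [on edge]
    (4,7)@(9, 15): e=[40,0,-20] → ·  [on edge]
  covered (3 px):
    · · · · · · · · · · ·
    · · · · · · · · · · ·
    · · · · · · · · · · ·
    · · · · █ · · · · · ·
    · · · █ █ · · · · · ·
    · · · · · · · · · · ·
    · · · · · · · · · · ·
    · · · · · · · · · · ·
    · · · · · · · · · · ·
    · · · · · · · · · · ·

Z-buffer (winner per pixel, '.' = empty):
  . . . . . . . . . . .
  . . . . . . . . . . .
  . . . . . . . . . . .
  . . . . 2 . . . . . .
  . . . 2 2 . 1 . . . .
  . 0 . . . 1 1 . . . .
  . . 0 . 1 . . . . . .
  . . . 0 . . . . . . .
  . . . . . . . . . . .
  . . . . . . . . . . .

Answer: -1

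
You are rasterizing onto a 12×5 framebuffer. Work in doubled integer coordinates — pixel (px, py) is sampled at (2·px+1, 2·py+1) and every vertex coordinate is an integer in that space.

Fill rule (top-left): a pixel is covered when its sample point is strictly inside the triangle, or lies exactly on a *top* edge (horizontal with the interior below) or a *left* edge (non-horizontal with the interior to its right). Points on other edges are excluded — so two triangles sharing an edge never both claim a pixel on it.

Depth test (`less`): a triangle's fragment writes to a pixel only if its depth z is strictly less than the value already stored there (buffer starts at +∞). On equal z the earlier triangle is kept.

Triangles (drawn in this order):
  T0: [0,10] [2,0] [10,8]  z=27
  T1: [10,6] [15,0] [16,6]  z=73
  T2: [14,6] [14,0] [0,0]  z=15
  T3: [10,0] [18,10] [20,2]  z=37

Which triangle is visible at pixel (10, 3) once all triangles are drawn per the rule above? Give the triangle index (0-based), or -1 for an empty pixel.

T0:
  2·area = 96
  edge (0, 10)→(2, 0): d=(2,-10) top-left  bias=+0
  edge (2, 0)→(10, 8): d=(8,8) right/bottom  bias=-1
  edge (10, 8)→(0, 10): d=(-10,2) right/bottom  bias=-1
    (1,0)@(3, 1): e=[12,0,84] → ·  [on edge]
    (1,1)@(3, 3): e=[16,16,64] → #
    (2,1)@(5, 3): e=[36,0,60] → ·  [on edge]
    (0,2)@(1, 5): e=[0,48,48] → #  [on edge]
    (2,2)@(5, 5): e=[40,16,40] → #
    (3,2)@(7, 5): e=[60,0,36] → ·  [on edge]
    (0,3)@(1, 7): e=[4,64,28] → #
    (3,3)@(7, 7): e=[64,16,16] → #
    (4,3)@(9, 7): e=[84,0,12] → ·  [on edge]
    (7,3)@(15, 7): e=[144,-48,0] → ·  [on edge]
    (0,4)@(1, 9): e=[8,80,8] → #
    (2,4)@(5, 9): e=[48,48,0] → ·  [on edge]
    (5,4)@(11, 9): e=[108,0,-12] → ·  [on edge]
  covered (10 px):
    · · · · · · · · · · · ·
    · # · · · · · · · · · ·
    # # # · · · · · · · · ·
    # # # # · · · · · · · ·
    # # · · · · · · · · · ·
T1:
  2·area = 36
  edge (10, 6)→(15, 0): d=(5,-6) top-left  bias=+0
  edge (15, 0)→(16, 6): d=(1,6) right/bottom  bias=-1
  edge (16, 6)→(10, 6): d=(-6,0) right/bottom  bias=-1
    (7,0)@(15, 1): e=[5,1,30] → #
    (8,0)@(17, 1): e=[17,-11,30] → ·
    (6,1)@(13, 3): e=[3,15,18] → #
    (8,1)@(17, 3): e=[27,-9,18] → ·
    (5,2)@(11, 5): e=[1,29,6] → #
    (8,2)@(17, 5): e=[37,-7,6] → ·
    (5,3)@(11, 7): e=[11,31,-6] → ·
    (6,3)@(13, 7): e=[23,19,-6] → ·
    (7,3)@(15, 7): e=[35,7,-6] → ·
  covered (6 px):
    · · · · · · · # · · · ·
    · · · · · · # # · · · ·
    · · · · · # # # · · · ·
    · · · · · · · · · · · ·
    · · · · · · · · · · · ·
T2:
  2·area = 84  (B↔C swapped to make it positive)
  edge (14, 6)→(0, 0): d=(-14,-6) top-left  bias=+0
  edge (0, 0)→(14, 0): d=(14,0) top-left  bias=+0
  edge (14, 0)→(14, 6): d=(0,6) right/bottom  bias=-1
    (1,0)@(3, 1): e=[4,14,66] → #
    (2,0)@(5, 1): e=[16,14,54] → #
    (3,0)@(7, 1): e=[28,14,42] → #
    (4,0)@(9, 1): e=[40,14,30] → #
    (5,0)@(11, 1): e=[52,14,18] → #
    (6,0)@(13, 1): e=[64,14,6] → #
    (7,0)@(15, 1): e=[76,14,-6] → ·
    (1,1)@(3, 3): e=[-24,42,66] → ·
    (2,1)@(5, 3): e=[-12,42,54] → ·
    (3,1)@(7, 3): e=[0,42,42] → #  [on edge]
    (7,1)@(15, 3): e=[48,42,-6] → ·
    (3,2)@(7, 5): e=[-28,70,42] → ·
    (10,4)@(21, 9): e=[0,126,-42] → ·  [on edge]
  covered (11 px):
    · # # # # # # · · · · ·
    · · · # # # # · · · · ·
    · · · · · · # · · · · ·
    · · · · · · · · · · · ·
    · · · · · · · · · · · ·
T3:
  2·area = 84  (B↔C swapped to make it positive)
  edge (10, 0)→(20, 2): d=(10,2) right/bottom  bias=-1
  edge (20, 2)→(18, 10): d=(-2,8) right/bottom  bias=-1
  edge (18, 10)→(10, 0): d=(-8,-10) top-left  bias=+0
    (5,0)@(11, 1): e=[8,74,2] → #
    (6,0)@(13, 1): e=[4,58,22] → #
    (7,0)@(15, 1): e=[0,42,42] → ·  [on edge]
    (5,1)@(11, 3): e=[28,70,-14] → ·
    (6,1)@(13, 3): e=[24,54,6] → #
    (7,1)@(15, 3): e=[20,38,26] → #
    (8,1)@(17, 3): e=[16,22,46] → #
    (9,1)@(19, 3): e=[12,6,66] → #
    (10,1)@(21, 3): e=[8,-10,86] → ·
    (6,2)@(13, 5): e=[44,50,-10] → ·
    (7,2)@(15, 5): e=[40,34,10] → #
    (10,2)@(21, 5): e=[28,-14,70] → ·
  covered (10 px):
    · · · · · # # · · · · ·
    · · · · · · # # # # · ·
    · · · · · · · # # # · ·
    · · · · · · · · # · · ·
    · · · · · · · · · · · ·

Z-buffer (winner per pixel, '.' = empty):
  . 2 2 2 2 2 2 1 . . . .
  . 0 . 2 2 2 2 3 3 3 . .
  0 0 0 . . 1 2 3 3 3 . .
  0 0 0 0 . . . . 3 . . .
  0 0 . . . . . . . . . .

Final: -1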